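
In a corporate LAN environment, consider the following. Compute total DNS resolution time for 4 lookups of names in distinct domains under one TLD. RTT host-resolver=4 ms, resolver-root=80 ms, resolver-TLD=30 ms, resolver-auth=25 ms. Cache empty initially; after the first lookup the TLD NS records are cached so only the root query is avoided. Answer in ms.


Lookup 1 (cold cache): local + root + TLD + auth = 4 + 80 + 30 + 25 = 139 ms
Lookups 2..4 (TLD NS cached -> skip root; new domain -> still ask TLD and auth): local + TLD + auth = 4 + 30 + 25 = 59 ms each
Remaining 3 lookups: 3 * 59 = 177 ms
Total = 139 + 177 = 316 ms

316


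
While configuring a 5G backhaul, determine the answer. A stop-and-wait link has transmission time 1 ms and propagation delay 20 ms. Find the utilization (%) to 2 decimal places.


Given: Ttrans = 1 ms, Tprop = 20 ms
RTT = 2 * Tprop = 2 * 20 = 40 ms
U = Ttrans / (Ttrans + RTT)
U = 1 / (1 + 40)
U = 1 / 41 = 0.02439
U% = 2.44%

2.44


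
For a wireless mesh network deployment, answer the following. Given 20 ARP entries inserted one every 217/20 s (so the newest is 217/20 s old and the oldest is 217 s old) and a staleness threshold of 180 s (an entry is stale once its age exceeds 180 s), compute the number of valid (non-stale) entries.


Ages are k * 217/20 s for k = 1..20 (spacing = 10.8500 s).
Entry k is valid iff k * 217/20 <= 180 iff k <= 20 * 180 / 217 = 16.5899
n_valid = floor(16.5899) = 16
(n_stale = 20 - 16 = 4)

16


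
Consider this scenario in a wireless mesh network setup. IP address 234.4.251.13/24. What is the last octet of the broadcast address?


Given: IP = 234.4.251.13, prefix = /24
Host bits = 32 - 24 = 8
Network last octet = 13 AND mask = 0
Host part size = 2^8 - 1 = 255
Broadcast last octet = 0 OR 255 = 255

255


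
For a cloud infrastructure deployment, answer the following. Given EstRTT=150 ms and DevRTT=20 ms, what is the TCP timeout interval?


Given: EstRTT = 150 ms, DevRTT = 20 ms
Timeout = EstRTT + 4 * DevRTT
4 * DevRTT = 4 * 20 = 80
Timeout = 150 + 80 = 230 ms

230


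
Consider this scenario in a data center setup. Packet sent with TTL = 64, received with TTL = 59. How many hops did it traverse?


Given: initial TTL = 64, received TTL = 59
Hops = initial TTL - received TTL
Hops = 64 - 59 = 5

5


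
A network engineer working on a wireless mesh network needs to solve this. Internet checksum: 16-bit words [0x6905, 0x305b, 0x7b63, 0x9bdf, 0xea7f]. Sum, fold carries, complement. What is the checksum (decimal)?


Given words: [0x6905, 0x305b, 0x7b63, 0x9bdf, 0xea7f]
Step 1: Sum all words
Raw sum = 26885 + 12379 + 31587 + 39903 + 60031 = 170785
Step 2: Fold carry: (39713 + 2) = 39715
One's complement = ~39715 & 0xFFFF = 25820

25820


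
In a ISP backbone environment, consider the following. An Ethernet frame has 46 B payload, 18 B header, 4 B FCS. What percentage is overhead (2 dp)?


Given: payload = 46 B, header = 18 B, trailer = 4 B
Overhead bytes = header + trailer = 18 + 4 = 22
Total frame = payload + overhead = 46 + 22 = 68
Overhead % = 22 / 68 * 100 = 32.3529% -> 32.35% (2 dp)

32.35


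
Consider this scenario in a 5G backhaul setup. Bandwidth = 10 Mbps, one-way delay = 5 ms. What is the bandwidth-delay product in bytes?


Given: bandwidth = 10 Mbps, delay = 5 ms
BDP in bits = 10 * 10^6 * 5 / 1000
BDP in bits = 50000
BDP in bytes = 50000 / 8 = 6250

6250


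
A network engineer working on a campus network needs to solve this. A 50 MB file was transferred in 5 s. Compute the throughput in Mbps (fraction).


Given: file = 50 MB, time = 5 s
File in Mb = 50 * 8 = 400 Mb
Throughput = 400 / 5 Mbps
Throughput = 80 Mbps

80


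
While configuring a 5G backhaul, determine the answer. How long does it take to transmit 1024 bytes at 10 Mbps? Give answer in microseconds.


Given: packet = 1024 bytes, bandwidth = 10 Mbps
Packet in bits = 1024 * 8 = 8192 bits
Bandwidth = 10 * 10^6 = 10000000 bps
Time = 8192 / 10000000 seconds
Time in us = 8192 * 10^6 / 10000000 = 819.2

819.2


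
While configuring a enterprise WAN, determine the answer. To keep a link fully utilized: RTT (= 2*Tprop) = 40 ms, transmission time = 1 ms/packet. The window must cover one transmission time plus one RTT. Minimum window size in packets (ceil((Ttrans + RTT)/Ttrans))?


Given: Ttrans = 1 ms, RTT = 40 ms (= 2 * Tprop, Tprop = 20 ms)
Time until first ACK returns = Ttrans + RTT = 1 + 40 = 41 ms
Need W * Ttrans >= Ttrans + RTT  ->  W >= (Ttrans + RTT) / Ttrans
(Ttrans + RTT) / Ttrans = 41 / 1 = 41
W_min = ceil(41) = 41

41


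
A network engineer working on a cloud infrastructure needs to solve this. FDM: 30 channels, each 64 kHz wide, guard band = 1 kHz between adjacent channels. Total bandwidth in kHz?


Given: 30 channels, 64 kHz each, guard = 1 kHz
Channel bandwidth = 30 * 64 = 1920 kHz
Guard bands = 29 gaps * 1 kHz = 29 kHz
Total = 1920 + 29 = 1949 kHz

1949


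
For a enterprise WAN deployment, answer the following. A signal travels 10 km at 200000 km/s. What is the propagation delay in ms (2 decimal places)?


Given: distance = 10 km, speed = 200000 km/s
Delay = distance / speed = 10 / 200000 seconds
Delay in ms = 10 * 1000 / 200000
Delay = 0.0500 ms
Rounded to 2 dp = 0.05 ms

0.05


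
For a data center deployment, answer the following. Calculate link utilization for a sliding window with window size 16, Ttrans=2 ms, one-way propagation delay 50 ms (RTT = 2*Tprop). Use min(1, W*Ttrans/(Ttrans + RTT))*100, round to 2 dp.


Given: W = 16, Ttrans = 2 ms, RTT = 100 ms (= 2 * Tprop, Tprop = 50 ms)
Cycle time = Ttrans + RTT = 2 + 100 = 102 ms (first packet sent until its ACK returns)
W * Ttrans = 16 * 2 = 32 ms of sending per cycle
W * Ttrans / (Ttrans + RTT) = 32 / 102 = 0.313725
U = min(1, 0.313725) = 0.313725
U% = 31.37%

31.37


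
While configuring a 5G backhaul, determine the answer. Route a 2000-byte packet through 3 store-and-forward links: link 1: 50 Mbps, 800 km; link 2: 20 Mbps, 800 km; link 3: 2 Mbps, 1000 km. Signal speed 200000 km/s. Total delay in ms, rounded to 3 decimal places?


Packet = 2000 bytes = 16000 bits. Store-and-forward: sum (t_trans + t_prop) per link.
Link 1: t_trans = 16000/(50*10^6) s = 0.3200 ms; t_prop = 800/200000 s = 4.0000 ms; subtotal = 4.3200 ms
Link 2: t_trans = 16000/(20*10^6) s = 0.8000 ms; t_prop = 800/200000 s = 4.0000 ms; subtotal = 4.8000 ms
Link 3: t_trans = 16000/(2*10^6) s = 8.0000 ms; t_prop = 1000/200000 s = 5.0000 ms; subtotal = 13.0000 ms
End-to-end = 4.3200 + 4.8000 + 13.0000 = 22.1200 ms -> 22.120 ms (3 dp)

22.120


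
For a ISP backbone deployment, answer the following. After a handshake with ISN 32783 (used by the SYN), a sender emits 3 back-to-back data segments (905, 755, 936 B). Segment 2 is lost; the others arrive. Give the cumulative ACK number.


SYN uses sequence number 32783; first data byte = ISN + 1 = 32784.
Segment 1: SEQ = 32784, len = 905 B, covers [32784, 33688]
Segment 2: SEQ = 33689, len = 755 B, covers [33689, 34443] [LOST]
Segment 3: SEQ = 34444, len = 936 B, covers [34444, 35379]
In-order data received: bytes [32784, 33688] (segments 1..1).
Segment 2 missing -> gap begins at byte 33689; later segments buffered out of order.
Cumulative ACK = next expected in-order byte = 32784 + 905 = 33689

33689


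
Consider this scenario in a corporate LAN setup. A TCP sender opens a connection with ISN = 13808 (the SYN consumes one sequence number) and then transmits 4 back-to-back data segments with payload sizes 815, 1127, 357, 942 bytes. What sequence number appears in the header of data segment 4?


The SYN occupies sequence number ISN = 13808, so the first data byte is ISN + 1 = 13809.
SEQ of data segment i = (ISN + 1) + sum of payload sizes of segments 1..i-1.
Segment 1: SEQ = 13809, payload = 815 bytes
Segment 2: SEQ = 14624, payload = 1127 bytes
Segment 3: SEQ = 15751, payload = 357 bytes
Segment 4: SEQ = 16108, payload = 942 bytes
SEQ of segment 4 = 13809 + 815 + 1127 + 357 = 16108

16108


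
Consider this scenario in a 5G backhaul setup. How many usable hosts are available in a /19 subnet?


Given: subnet mask /19
Host bits = 32 - 19 = 13
Total addresses = 2^13 = 8192
Usable hosts = 8192 - 2 (network + broadcast) = 8190

8190


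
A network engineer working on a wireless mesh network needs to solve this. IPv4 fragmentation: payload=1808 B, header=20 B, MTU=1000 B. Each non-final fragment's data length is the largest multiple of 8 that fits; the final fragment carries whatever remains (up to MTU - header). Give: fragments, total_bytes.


Max data per non-final fragment = floor((MTU - header)/8)*8 = floor((1000 - 20)/8)*8 = floor(980/8)*8 = 976 B
Final fragment needs no 8-byte alignment: it can carry up to MTU - header = 980 B
Non-final fragments needed = ceil((payload - 980) / 976) = ceil(828/976) = ceil(0.8484) = 1
Number of fragments = 1 + 1 = 2
Fragment sizes (data): 1 * 976 B + 832 B (last, 832 <= 980 OK)
Total bytes sent = payload + n_frags * header = 1808 + 2*20 = 1808 + 40 = 1848 B

2, 1848


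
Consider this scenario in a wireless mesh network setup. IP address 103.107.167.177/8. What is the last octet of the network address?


Given: IP = 103.107.167.177, prefix = /8
Subnet mask = 255.0.0.0
Last octet of IP: 177
Last octet of mask: 0
Network last octet = 177 AND 0 = 0

0


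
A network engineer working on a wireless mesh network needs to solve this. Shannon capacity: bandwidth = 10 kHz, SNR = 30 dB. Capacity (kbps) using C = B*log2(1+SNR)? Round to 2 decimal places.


Given: B = 10 kHz, SNR = 30 dB
SNR linear = 10^(30/10) = 1000
1 + SNR = 1001
log2(1001) = 9.9672262588
C = 10 * 1000 * 9.9672262588 = 99672.2626 bps
C = 99.672263 kbps -> 99.67 kbps (2 dp)

99.67


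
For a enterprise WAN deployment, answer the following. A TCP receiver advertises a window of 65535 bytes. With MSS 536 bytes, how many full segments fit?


Given: RWND = 65535 bytes, MSS = 536 bytes
Full segments = floor(RWND / MSS)
Full segments = floor(65535 / 536)
Full segments = floor(122.2668) = 122

122


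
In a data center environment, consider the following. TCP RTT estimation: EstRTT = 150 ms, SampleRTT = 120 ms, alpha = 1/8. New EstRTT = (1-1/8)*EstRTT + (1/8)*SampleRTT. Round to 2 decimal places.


Given: EstRTT = 150 ms, SampleRTT = 120 ms, alpha = 1/8
New EstRTT = (1 - alpha) * EstRTT + alpha * SampleRTT
(7/8) * 150 = 131.25
(1/8) * 120 = 15
New EstRTT = 131.25 + 15 = 146.25 ms -> 146.25 ms (2 dp)

146.25


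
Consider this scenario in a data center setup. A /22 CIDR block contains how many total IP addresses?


Given: CIDR prefix /22
Host bits = 32 - 22 = 10
Total addresses = 2^10 = 1024

1024


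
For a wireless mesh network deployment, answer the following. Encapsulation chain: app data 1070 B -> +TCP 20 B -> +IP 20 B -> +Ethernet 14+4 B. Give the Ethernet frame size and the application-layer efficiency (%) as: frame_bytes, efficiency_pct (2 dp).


TCP segment = 1070 + 20 = 1090 B
IP packet = 1090 + 20 = 1110 B
Ethernet frame = 1110 + 14 + 4 = 1128 B
Efficiency = app / frame = 1070 / 1128 = 0.948582 = 94.8582% -> 94.86% (2 dp)

1128, 94.86


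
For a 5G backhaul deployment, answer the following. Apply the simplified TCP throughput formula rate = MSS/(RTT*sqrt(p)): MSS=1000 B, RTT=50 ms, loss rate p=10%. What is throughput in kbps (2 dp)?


Given: MSS = 1000 bytes, RTT = 50 ms, loss = 10%
RTT in seconds = 50 / 1000 = 0.05
Loss rate = 10% = 0.1
sqrt(loss) = sqrt(0.1) = 0.316227766017
Throughput (bytes/s) = 1000 / (0.05 * 0.316227766017) = 63245.5532
Throughput (kbps) = 63245.5532 * 8 / 1000 = 505.964426 -> 505.96 kbps (2 dp)

505.96


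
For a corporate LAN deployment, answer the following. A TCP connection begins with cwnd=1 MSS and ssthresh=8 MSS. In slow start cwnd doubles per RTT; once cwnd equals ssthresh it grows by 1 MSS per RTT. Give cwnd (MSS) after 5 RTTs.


RTT 0: cwnd = 1 MSS (initial)
RTT 1: cwnd = 2 MSS (slow start, doubled)
RTT 2: cwnd = 4 MSS (slow start, doubled)
RTT 3: cwnd = 8 MSS (slow start, doubled)
RTT 4: cwnd = 9 MSS (congestion avoidance, +1)
RTT 5: cwnd = 10 MSS (congestion avoidance, +1)

10


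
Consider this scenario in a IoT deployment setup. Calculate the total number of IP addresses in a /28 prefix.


Given: CIDR prefix /28
Host bits = 32 - 28 = 4
Total addresses = 2^4 = 16

16


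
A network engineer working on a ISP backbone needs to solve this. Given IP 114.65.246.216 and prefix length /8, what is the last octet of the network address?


Given: IP = 114.65.246.216, prefix = /8
Subnet mask = 255.0.0.0
Last octet of IP: 216
Last octet of mask: 0
Network last octet = 216 AND 0 = 0

0


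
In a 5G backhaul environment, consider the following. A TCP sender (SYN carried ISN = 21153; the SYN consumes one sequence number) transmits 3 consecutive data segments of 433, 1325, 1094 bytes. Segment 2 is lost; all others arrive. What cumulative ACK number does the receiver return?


SYN uses sequence number 21153; first data byte = ISN + 1 = 21154.
Segment 1: SEQ = 21154, len = 433 B, covers [21154, 21586]
Segment 2: SEQ = 21587, len = 1325 B, covers [21587, 22911] [LOST]
Segment 3: SEQ = 22912, len = 1094 B, covers [22912, 24005]
In-order data received: bytes [21154, 21586] (segments 1..1).
Segment 2 missing -> gap begins at byte 21587; later segments buffered out of order.
Cumulative ACK = next expected in-order byte = 21154 + 433 = 21587

21587


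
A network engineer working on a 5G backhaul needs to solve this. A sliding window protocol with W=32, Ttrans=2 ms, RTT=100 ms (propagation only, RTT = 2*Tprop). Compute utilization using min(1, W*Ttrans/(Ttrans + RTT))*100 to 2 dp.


Given: W = 32, Ttrans = 2 ms, RTT = 100 ms (= 2 * Tprop, Tprop = 50 ms)
Cycle time = Ttrans + RTT = 2 + 100 = 102 ms (first packet sent until its ACK returns)
W * Ttrans = 32 * 2 = 64 ms of sending per cycle
W * Ttrans / (Ttrans + RTT) = 64 / 102 = 0.627451
U = min(1, 0.627451) = 0.627451
U% = 62.75%

62.75


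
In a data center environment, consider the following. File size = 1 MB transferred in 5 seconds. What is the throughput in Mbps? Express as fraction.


Given: file = 1 MB, time = 5 s
File in Mb = 1 * 8 = 8 Mb
Throughput = 8 / 5 Mbps
Throughput = 8/5 Mbps

8/5


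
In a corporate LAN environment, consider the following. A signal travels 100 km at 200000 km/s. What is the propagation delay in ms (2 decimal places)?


Given: distance = 100 km, speed = 200000 km/s
Delay = distance / speed = 100 / 200000 seconds
Delay in ms = 100 * 1000 / 200000
Delay = 0.5000 ms
Rounded to 2 dp = 0.50 ms

0.50


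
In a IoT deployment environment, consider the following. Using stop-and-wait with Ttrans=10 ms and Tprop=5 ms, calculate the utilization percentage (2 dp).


Given: Ttrans = 10 ms, Tprop = 5 ms
RTT = 2 * Tprop = 2 * 5 = 10 ms
U = Ttrans / (Ttrans + RTT)
U = 10 / (10 + 10)
U = 10 / 20 = 0.5
U% = 50.00%

50.00


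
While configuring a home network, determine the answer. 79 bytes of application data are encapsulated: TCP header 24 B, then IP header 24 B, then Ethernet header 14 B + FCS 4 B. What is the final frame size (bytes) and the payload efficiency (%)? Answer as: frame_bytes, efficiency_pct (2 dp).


TCP segment = 79 + 24 = 103 B
IP packet = 103 + 24 = 127 B
Ethernet frame = 127 + 14 + 4 = 145 B
Efficiency = app / frame = 79 / 145 = 0.544828 = 54.4828% -> 54.48% (2 dp)

145, 54.48


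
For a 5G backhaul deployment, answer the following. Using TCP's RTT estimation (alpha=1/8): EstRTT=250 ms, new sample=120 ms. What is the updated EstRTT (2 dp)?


Given: EstRTT = 250 ms, SampleRTT = 120 ms, alpha = 1/8
New EstRTT = (1 - alpha) * EstRTT + alpha * SampleRTT
(7/8) * 250 = 218.75
(1/8) * 120 = 15
New EstRTT = 218.75 + 15 = 233.75 ms -> 233.75 ms (2 dp)

233.75


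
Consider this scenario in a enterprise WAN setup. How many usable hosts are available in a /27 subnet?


Given: subnet mask /27
Host bits = 32 - 27 = 5
Total addresses = 2^5 = 32
Usable hosts = 32 - 2 (network + broadcast) = 30

30


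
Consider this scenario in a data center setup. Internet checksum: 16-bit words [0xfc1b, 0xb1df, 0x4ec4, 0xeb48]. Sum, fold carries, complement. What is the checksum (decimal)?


Given words: [0xfc1b, 0xb1df, 0x4ec4, 0xeb48]
Step 1: Sum all words
Raw sum = 64539 + 45535 + 20164 + 60232 = 190470
Step 2: Fold carry: (59398 + 2) = 59400
One's complement = ~59400 & 0xFFFF = 6135

6135


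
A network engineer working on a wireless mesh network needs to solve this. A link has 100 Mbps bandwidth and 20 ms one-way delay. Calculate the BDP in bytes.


Given: bandwidth = 100 Mbps, delay = 20 ms
BDP in bits = 100 * 10^6 * 20 / 1000
BDP in bits = 2000000
BDP in bytes = 2000000 / 8 = 250000

250000


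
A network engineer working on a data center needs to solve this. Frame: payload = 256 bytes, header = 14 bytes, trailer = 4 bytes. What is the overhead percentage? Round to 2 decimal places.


Given: payload = 256 B, header = 14 B, trailer = 4 B
Overhead bytes = header + trailer = 14 + 4 = 18
Total frame = payload + overhead = 256 + 18 = 274
Overhead % = 18 / 274 * 100 = 6.5693% -> 6.57% (2 dp)

6.57


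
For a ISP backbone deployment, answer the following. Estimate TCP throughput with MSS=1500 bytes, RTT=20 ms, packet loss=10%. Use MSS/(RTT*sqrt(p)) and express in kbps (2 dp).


Given: MSS = 1500 bytes, RTT = 20 ms, loss = 10%
RTT in seconds = 20 / 1000 = 0.02
Loss rate = 10% = 0.1
sqrt(loss) = sqrt(0.1) = 0.316227766017
Throughput (bytes/s) = 1500 / (0.02 * 0.316227766017) = 237170.8245
Throughput (kbps) = 237170.8245 * 8 / 1000 = 1897.366596 -> 1897.37 kbps (2 dp)

1897.37


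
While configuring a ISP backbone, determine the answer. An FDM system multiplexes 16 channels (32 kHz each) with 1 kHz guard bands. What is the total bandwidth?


Given: 16 channels, 32 kHz each, guard = 1 kHz
Channel bandwidth = 16 * 32 = 512 kHz
Guard bands = 15 gaps * 1 kHz = 15 kHz
Total = 512 + 15 = 527 kHz

527


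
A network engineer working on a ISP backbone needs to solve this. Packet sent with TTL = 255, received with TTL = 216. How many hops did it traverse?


Given: initial TTL = 255, received TTL = 216
Hops = initial TTL - received TTL
Hops = 255 - 216 = 39

39


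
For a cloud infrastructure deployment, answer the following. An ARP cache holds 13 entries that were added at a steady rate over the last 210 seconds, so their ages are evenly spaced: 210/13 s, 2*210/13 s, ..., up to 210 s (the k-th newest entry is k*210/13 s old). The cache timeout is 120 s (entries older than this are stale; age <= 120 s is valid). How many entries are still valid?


Ages are k * 210/13 s for k = 1..13 (spacing = 16.1538 s).
Entry k is valid iff k * 210/13 <= 120 iff k <= 13 * 120 / 210 = 7.4286
n_valid = floor(7.4286) = 7
(n_stale = 13 - 7 = 6)

7


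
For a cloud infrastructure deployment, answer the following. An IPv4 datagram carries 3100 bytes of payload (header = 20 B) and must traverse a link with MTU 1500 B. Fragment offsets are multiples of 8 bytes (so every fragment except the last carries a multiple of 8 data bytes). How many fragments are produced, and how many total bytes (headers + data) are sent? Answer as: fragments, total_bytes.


Max data per non-final fragment = floor((MTU - header)/8)*8 = floor((1500 - 20)/8)*8 = floor(1480/8)*8 = 1480 B
Final fragment needs no 8-byte alignment: it can carry up to MTU - header = 1480 B
Non-final fragments needed = ceil((payload - 1480) / 1480) = ceil(1620/1480) = ceil(1.0946) = 2
Number of fragments = 2 + 1 = 3
Fragment sizes (data): 2 * 1480 B + 140 B (last, 140 <= 1480 OK)
Total bytes sent = payload + n_frags * header = 3100 + 3*20 = 3100 + 60 = 3160 B

3, 3160


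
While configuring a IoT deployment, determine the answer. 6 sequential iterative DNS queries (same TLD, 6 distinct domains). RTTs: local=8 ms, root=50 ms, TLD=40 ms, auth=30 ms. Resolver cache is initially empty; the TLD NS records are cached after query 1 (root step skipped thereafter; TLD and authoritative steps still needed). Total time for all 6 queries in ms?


Lookup 1 (cold cache): local + root + TLD + auth = 8 + 50 + 40 + 30 = 128 ms
Lookups 2..6 (TLD NS cached -> skip root; new domain -> still ask TLD and auth): local + TLD + auth = 8 + 40 + 30 = 78 ms each
Remaining 5 lookups: 5 * 78 = 390 ms
Total = 128 + 390 = 518 ms

518


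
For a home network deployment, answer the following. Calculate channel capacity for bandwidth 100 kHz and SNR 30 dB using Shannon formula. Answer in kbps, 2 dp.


Given: B = 100 kHz, SNR = 30 dB
SNR linear = 10^(30/10) = 1000
1 + SNR = 1001
log2(1001) = 9.9672262588
C = 100 * 1000 * 9.9672262588 = 996722.6259 bps
C = 996.722626 kbps -> 996.72 kbps (2 dp)

996.72


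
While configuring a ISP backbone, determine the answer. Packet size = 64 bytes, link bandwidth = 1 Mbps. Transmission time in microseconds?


Given: packet = 64 bytes, bandwidth = 1 Mbps
Packet in bits = 64 * 8 = 512 bits
Bandwidth = 1 * 10^6 = 1000000 bps
Time = 512 / 1000000 seconds
Time in us = 512 * 10^6 / 1000000 = 512

512


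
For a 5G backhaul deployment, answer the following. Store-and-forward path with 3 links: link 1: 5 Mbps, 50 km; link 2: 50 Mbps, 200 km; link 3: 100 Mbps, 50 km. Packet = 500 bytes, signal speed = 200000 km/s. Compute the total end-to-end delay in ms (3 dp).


Packet = 500 bytes = 4000 bits. Store-and-forward: sum (t_trans + t_prop) per link.
Link 1: t_trans = 4000/(5*10^6) s = 0.8000 ms; t_prop = 50/200000 s = 0.2500 ms; subtotal = 1.0500 ms
Link 2: t_trans = 4000/(50*10^6) s = 0.0800 ms; t_prop = 200/200000 s = 1.0000 ms; subtotal = 1.0800 ms
Link 3: t_trans = 4000/(100*10^6) s = 0.0400 ms; t_prop = 50/200000 s = 0.2500 ms; subtotal = 0.2900 ms
End-to-end = 1.0500 + 1.0800 + 0.2900 = 2.4200 ms -> 2.420 ms (3 dp)

2.420


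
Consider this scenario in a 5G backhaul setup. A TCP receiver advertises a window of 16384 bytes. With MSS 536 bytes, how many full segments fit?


Given: RWND = 16384 bytes, MSS = 536 bytes
Full segments = floor(RWND / MSS)
Full segments = floor(16384 / 536)
Full segments = floor(30.5672) = 30

30


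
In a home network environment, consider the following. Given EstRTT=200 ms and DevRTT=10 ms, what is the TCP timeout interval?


Given: EstRTT = 200 ms, DevRTT = 10 ms
Timeout = EstRTT + 4 * DevRTT
4 * DevRTT = 4 * 10 = 40
Timeout = 200 + 40 = 240 ms

240


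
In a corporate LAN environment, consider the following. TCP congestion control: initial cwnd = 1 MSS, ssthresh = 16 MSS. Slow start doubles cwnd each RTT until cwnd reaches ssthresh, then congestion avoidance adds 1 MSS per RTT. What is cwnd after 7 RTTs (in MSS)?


RTT 0: cwnd = 1 MSS (initial)
RTT 1: cwnd = 2 MSS (slow start, doubled)
RTT 2: cwnd = 4 MSS (slow start, doubled)
RTT 3: cwnd = 8 MSS (slow start, doubled)
RTT 4: cwnd = 16 MSS (slow start, doubled)
RTT 5: cwnd = 17 MSS (congestion avoidance, +1)
RTT 6: cwnd = 18 MSS (congestion avoidance, +1)
RTT 7: cwnd = 19 MSS (congestion avoidance, +1)

19


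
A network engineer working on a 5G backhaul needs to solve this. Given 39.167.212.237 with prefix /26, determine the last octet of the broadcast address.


Given: IP = 39.167.212.237, prefix = /26
Host bits = 32 - 26 = 6
Network last octet = 237 AND mask = 192
Host part size = 2^6 - 1 = 63
Broadcast last octet = 192 OR 63 = 255

255


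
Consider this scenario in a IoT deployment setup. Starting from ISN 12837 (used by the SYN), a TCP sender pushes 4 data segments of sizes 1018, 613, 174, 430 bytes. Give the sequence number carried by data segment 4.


The SYN occupies sequence number ISN = 12837, so the first data byte is ISN + 1 = 12838.
SEQ of data segment i = (ISN + 1) + sum of payload sizes of segments 1..i-1.
Segment 1: SEQ = 12838, payload = 1018 bytes
Segment 2: SEQ = 13856, payload = 613 bytes
Segment 3: SEQ = 14469, payload = 174 bytes
Segment 4: SEQ = 14643, payload = 430 bytes
SEQ of segment 4 = 12838 + 1018 + 613 + 174 = 14643

14643


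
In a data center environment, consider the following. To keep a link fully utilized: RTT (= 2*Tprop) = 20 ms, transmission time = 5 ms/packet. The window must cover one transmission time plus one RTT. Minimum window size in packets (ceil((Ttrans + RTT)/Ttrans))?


Given: Ttrans = 5 ms, RTT = 20 ms (= 2 * Tprop, Tprop = 10 ms)
Time until first ACK returns = Ttrans + RTT = 5 + 20 = 25 ms
Need W * Ttrans >= Ttrans + RTT  ->  W >= (Ttrans + RTT) / Ttrans
(Ttrans + RTT) / Ttrans = 25 / 5 = 5
W_min = ceil(5) = 5

5


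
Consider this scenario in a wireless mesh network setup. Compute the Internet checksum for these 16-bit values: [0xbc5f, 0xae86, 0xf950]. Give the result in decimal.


Given words: [0xbc5f, 0xae86, 0xf950]
Step 1: Sum all words
Raw sum = 48223 + 44678 + 63824 = 156725
Step 2: Fold carry: (25653 + 2) = 25655
One's complement = ~25655 & 0xFFFF = 39880

39880


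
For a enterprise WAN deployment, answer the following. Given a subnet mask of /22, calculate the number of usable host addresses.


Given: subnet mask /22
Host bits = 32 - 22 = 10
Total addresses = 2^10 = 1024
Usable hosts = 1024 - 2 (network + broadcast) = 1022

1022


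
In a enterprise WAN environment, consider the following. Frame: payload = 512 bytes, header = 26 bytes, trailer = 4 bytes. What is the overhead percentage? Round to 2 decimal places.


Given: payload = 512 B, header = 26 B, trailer = 4 B
Overhead bytes = header + trailer = 26 + 4 = 30
Total frame = payload + overhead = 512 + 30 = 542
Overhead % = 30 / 542 * 100 = 5.5351% -> 5.54% (2 dp)

5.54


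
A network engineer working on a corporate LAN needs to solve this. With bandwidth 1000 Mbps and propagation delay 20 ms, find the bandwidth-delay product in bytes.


Given: bandwidth = 1000 Mbps, delay = 20 ms
BDP in bits = 1000 * 10^6 * 20 / 1000
BDP in bits = 20000000
BDP in bytes = 20000000 / 8 = 2500000

2500000


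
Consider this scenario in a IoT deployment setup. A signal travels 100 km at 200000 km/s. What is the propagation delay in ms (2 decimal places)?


Given: distance = 100 km, speed = 200000 km/s
Delay = distance / speed = 100 / 200000 seconds
Delay in ms = 100 * 1000 / 200000
Delay = 0.5000 ms
Rounded to 2 dp = 0.50 ms

0.50


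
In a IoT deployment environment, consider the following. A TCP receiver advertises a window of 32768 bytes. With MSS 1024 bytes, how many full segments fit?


Given: RWND = 32768 bytes, MSS = 1024 bytes
Full segments = floor(RWND / MSS)
Full segments = floor(32768 / 1024)
Full segments = floor(32.0) = 32

32


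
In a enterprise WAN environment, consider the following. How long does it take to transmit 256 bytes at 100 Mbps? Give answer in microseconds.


Given: packet = 256 bytes, bandwidth = 100 Mbps
Packet in bits = 256 * 8 = 2048 bits
Bandwidth = 100 * 10^6 = 100000000 bps
Time = 2048 / 100000000 seconds
Time in us = 2048 * 10^6 / 100000000 = 20.48

20.48


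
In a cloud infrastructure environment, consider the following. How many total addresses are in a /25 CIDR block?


Given: CIDR prefix /25
Host bits = 32 - 25 = 7
Total addresses = 2^7 = 128

128


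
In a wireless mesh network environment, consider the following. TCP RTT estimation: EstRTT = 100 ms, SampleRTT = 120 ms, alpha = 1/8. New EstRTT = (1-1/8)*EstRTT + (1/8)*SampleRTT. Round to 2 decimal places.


Given: EstRTT = 100 ms, SampleRTT = 120 ms, alpha = 1/8
New EstRTT = (1 - alpha) * EstRTT + alpha * SampleRTT
(7/8) * 100 = 87.5
(1/8) * 120 = 15
New EstRTT = 87.5 + 15 = 102.5 ms -> 102.50 ms (2 dp)

102.50


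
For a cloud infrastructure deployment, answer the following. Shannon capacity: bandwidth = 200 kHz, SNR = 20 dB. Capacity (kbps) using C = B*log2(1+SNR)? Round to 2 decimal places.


Given: B = 200 kHz, SNR = 20 dB
SNR linear = 10^(20/10) = 100
1 + SNR = 101
log2(101) = 6.6582114828
C = 200 * 1000 * 6.6582114828 = 1331642.2966 bps
C = 1331.642297 kbps -> 1331.64 kbps (2 dp)

1331.64


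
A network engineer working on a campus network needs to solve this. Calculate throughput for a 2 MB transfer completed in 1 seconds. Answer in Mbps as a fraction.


Given: file = 2 MB, time = 1 s
File in Mb = 2 * 8 = 16 Mb
Throughput = 16 / 1 Mbps
Throughput = 16 Mbps

16


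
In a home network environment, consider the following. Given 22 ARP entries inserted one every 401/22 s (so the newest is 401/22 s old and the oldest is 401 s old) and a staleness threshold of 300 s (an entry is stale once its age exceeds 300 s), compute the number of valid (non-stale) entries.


Ages are k * 401/22 s for k = 1..22 (spacing = 18.2273 s).
Entry k is valid iff k * 401/22 <= 300 iff k <= 22 * 300 / 401 = 16.4589
n_valid = floor(16.4589) = 16
(n_stale = 22 - 16 = 6)

16


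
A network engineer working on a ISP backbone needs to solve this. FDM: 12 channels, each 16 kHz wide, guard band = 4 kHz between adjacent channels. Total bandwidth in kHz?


Given: 12 channels, 16 kHz each, guard = 4 kHz
Channel bandwidth = 12 * 16 = 192 kHz
Guard bands = 11 gaps * 4 kHz = 44 kHz
Total = 192 + 44 = 236 kHz

236


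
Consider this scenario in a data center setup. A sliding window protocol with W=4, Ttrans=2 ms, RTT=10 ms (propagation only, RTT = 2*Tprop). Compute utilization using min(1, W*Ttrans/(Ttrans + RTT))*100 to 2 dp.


Given: W = 4, Ttrans = 2 ms, RTT = 10 ms (= 2 * Tprop, Tprop = 5 ms)
Cycle time = Ttrans + RTT = 2 + 10 = 12 ms (first packet sent until its ACK returns)
W * Ttrans = 4 * 2 = 8 ms of sending per cycle
W * Ttrans / (Ttrans + RTT) = 8 / 12 = 0.666667
U = min(1, 0.666667) = 0.666667
U% = 66.67%

66.67


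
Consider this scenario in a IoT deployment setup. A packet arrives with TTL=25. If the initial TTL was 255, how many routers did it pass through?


Given: initial TTL = 255, received TTL = 25
Hops = initial TTL - received TTL
Hops = 255 - 25 = 230

230


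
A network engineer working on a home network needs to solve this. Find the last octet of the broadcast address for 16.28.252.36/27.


Given: IP = 16.28.252.36, prefix = /27
Host bits = 32 - 27 = 5
Network last octet = 36 AND mask = 32
Host part size = 2^5 - 1 = 31
Broadcast last octet = 32 OR 31 = 63

63


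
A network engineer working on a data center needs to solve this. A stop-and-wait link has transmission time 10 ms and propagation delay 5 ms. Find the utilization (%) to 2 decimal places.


Given: Ttrans = 10 ms, Tprop = 5 ms
RTT = 2 * Tprop = 2 * 5 = 10 ms
U = Ttrans / (Ttrans + RTT)
U = 10 / (10 + 10)
U = 10 / 20 = 0.5
U% = 50.00%

50.00


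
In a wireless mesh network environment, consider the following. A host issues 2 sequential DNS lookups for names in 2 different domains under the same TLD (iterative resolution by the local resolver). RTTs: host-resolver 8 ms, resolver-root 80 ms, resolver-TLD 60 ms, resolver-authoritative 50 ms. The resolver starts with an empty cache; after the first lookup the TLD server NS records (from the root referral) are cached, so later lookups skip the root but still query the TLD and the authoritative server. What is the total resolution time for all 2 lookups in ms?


Lookup 1 (cold cache): local + root + TLD + auth = 8 + 80 + 60 + 50 = 198 ms
Lookups 2..2 (TLD NS cached -> skip root; new domain -> still ask TLD and auth): local + TLD + auth = 8 + 60 + 50 = 118 ms each
Remaining 1 lookups: 1 * 118 = 118 ms
Total = 198 + 118 = 316 ms

316


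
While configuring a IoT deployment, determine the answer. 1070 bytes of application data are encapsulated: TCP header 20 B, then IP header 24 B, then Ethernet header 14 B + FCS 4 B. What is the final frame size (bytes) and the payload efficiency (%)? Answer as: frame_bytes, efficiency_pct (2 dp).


TCP segment = 1070 + 20 = 1090 B
IP packet = 1090 + 24 = 1114 B
Ethernet frame = 1114 + 14 + 4 = 1132 B
Efficiency = app / frame = 1070 / 1132 = 0.945230 = 94.5230% -> 94.52% (2 dp)

1132, 94.52


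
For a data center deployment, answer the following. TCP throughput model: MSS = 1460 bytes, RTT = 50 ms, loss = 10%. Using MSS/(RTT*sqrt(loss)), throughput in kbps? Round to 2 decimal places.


Given: MSS = 1460 bytes, RTT = 50 ms, loss = 10%
RTT in seconds = 50 / 1000 = 0.05
Loss rate = 10% = 0.1
sqrt(loss) = sqrt(0.1) = 0.316227766017
Throughput (bytes/s) = 1460 / (0.05 * 0.316227766017) = 92338.5077
Throughput (kbps) = 92338.5077 * 8 / 1000 = 738.708061 -> 738.71 kbps (2 dp)

738.71


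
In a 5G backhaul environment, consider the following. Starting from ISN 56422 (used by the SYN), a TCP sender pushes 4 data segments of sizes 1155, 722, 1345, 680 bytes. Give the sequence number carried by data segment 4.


The SYN occupies sequence number ISN = 56422, so the first data byte is ISN + 1 = 56423.
SEQ of data segment i = (ISN + 1) + sum of payload sizes of segments 1..i-1.
Segment 1: SEQ = 56423, payload = 1155 bytes
Segment 2: SEQ = 57578, payload = 722 bytes
Segment 3: SEQ = 58300, payload = 1345 bytes
Segment 4: SEQ = 59645, payload = 680 bytes
SEQ of segment 4 = 56423 + 1155 + 722 + 1345 = 59645

59645


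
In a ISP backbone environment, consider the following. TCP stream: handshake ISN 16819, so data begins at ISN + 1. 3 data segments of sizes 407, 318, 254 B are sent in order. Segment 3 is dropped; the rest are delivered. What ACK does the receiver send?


SYN uses sequence number 16819; first data byte = ISN + 1 = 16820.
Segment 1: SEQ = 16820, len = 407 B, covers [16820, 17226]
Segment 2: SEQ = 17227, len = 318 B, covers [17227, 17544]
Segment 3: SEQ = 17545, len = 254 B, covers [17545, 17798] [LOST]
In-order data received: bytes [16820, 17544] (segments 1..2).
Segment 3 missing -> gap begins at byte 17545.
Cumulative ACK = next expected in-order byte = 16820 + 407 + 318 = 17545

17545


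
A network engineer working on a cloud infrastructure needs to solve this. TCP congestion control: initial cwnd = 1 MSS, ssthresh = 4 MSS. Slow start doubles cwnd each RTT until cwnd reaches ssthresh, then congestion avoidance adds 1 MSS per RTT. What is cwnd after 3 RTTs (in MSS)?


RTT 0: cwnd = 1 MSS (initial)
RTT 1: cwnd = 2 MSS (slow start, doubled)
RTT 2: cwnd = 4 MSS (slow start, doubled)
RTT 3: cwnd = 5 MSS (congestion avoidance, +1)

5


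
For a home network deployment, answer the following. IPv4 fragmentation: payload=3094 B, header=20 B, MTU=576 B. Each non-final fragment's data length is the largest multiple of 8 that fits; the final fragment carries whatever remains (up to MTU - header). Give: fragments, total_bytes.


Max data per non-final fragment = floor((MTU - header)/8)*8 = floor((576 - 20)/8)*8 = floor(556/8)*8 = 552 B
Final fragment needs no 8-byte alignment: it can carry up to MTU - header = 556 B
Non-final fragments needed = ceil((payload - 556) / 552) = ceil(2538/552) = ceil(4.5978) = 5
Number of fragments = 5 + 1 = 6
Fragment sizes (data): 5 * 552 B + 334 B (last, 334 <= 556 OK)
Total bytes sent = payload + n_frags * header = 3094 + 6*20 = 3094 + 120 = 3214 B

6, 3214


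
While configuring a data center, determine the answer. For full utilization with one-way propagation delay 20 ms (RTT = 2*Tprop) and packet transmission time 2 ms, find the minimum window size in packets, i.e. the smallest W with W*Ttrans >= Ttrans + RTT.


Given: Ttrans = 2 ms, RTT = 40 ms (= 2 * Tprop, Tprop = 20 ms)
Time until first ACK returns = Ttrans + RTT = 2 + 40 = 42 ms
Need W * Ttrans >= Ttrans + RTT  ->  W >= (Ttrans + RTT) / Ttrans
(Ttrans + RTT) / Ttrans = 42 / 2 = 21
W_min = ceil(21) = 21

21


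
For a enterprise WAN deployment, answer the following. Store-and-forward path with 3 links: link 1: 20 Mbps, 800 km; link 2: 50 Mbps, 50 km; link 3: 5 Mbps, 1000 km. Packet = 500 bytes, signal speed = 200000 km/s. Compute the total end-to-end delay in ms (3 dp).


Packet = 500 bytes = 4000 bits. Store-and-forward: sum (t_trans + t_prop) per link.
Link 1: t_trans = 4000/(20*10^6) s = 0.2000 ms; t_prop = 800/200000 s = 4.0000 ms; subtotal = 4.2000 ms
Link 2: t_trans = 4000/(50*10^6) s = 0.0800 ms; t_prop = 50/200000 s = 0.2500 ms; subtotal = 0.3300 ms
Link 3: t_trans = 4000/(5*10^6) s = 0.8000 ms; t_prop = 1000/200000 s = 5.0000 ms; subtotal = 5.8000 ms
End-to-end = 4.2000 + 0.3300 + 5.8000 = 10.3300 ms -> 10.330 ms (3 dp)

10.330


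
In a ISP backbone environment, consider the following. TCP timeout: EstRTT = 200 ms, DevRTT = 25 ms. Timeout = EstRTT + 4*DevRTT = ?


Given: EstRTT = 200 ms, DevRTT = 25 ms
Timeout = EstRTT + 4 * DevRTT
4 * DevRTT = 4 * 25 = 100
Timeout = 200 + 100 = 300 ms

300


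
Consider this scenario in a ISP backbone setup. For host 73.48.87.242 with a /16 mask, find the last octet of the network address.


Given: IP = 73.48.87.242, prefix = /16
Subnet mask = 255.255.0.0
Last octet of IP: 242
Last octet of mask: 0
Network last octet = 242 AND 0 = 0

0


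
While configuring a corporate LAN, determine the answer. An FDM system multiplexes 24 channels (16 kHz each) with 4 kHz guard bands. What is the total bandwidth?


Given: 24 channels, 16 kHz each, guard = 4 kHz
Channel bandwidth = 24 * 16 = 384 kHz
Guard bands = 23 gaps * 4 kHz = 92 kHz
Total = 384 + 92 = 476 kHz

476


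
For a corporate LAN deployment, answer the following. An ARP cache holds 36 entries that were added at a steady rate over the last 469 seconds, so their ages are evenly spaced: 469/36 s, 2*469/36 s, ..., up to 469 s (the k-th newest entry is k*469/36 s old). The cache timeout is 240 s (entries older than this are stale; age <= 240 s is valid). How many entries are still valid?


Ages are k * 469/36 s for k = 1..36 (spacing = 13.0278 s).
Entry k is valid iff k * 469/36 <= 240 iff k <= 36 * 240 / 469 = 18.4222
n_valid = floor(18.4222) = 18
(n_stale = 36 - 18 = 18)

18


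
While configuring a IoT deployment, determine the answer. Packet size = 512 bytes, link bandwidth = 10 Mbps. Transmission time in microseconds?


Given: packet = 512 bytes, bandwidth = 10 Mbps
Packet in bits = 512 * 8 = 4096 bits
Bandwidth = 10 * 10^6 = 10000000 bps
Time = 4096 / 10000000 seconds
Time in us = 4096 * 10^6 / 10000000 = 409.6

409.6


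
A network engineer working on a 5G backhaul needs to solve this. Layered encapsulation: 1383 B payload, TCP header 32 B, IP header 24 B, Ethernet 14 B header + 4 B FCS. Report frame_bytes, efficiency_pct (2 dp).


TCP segment = 1383 + 32 = 1415 B
IP packet = 1415 + 24 = 1439 B
Ethernet frame = 1439 + 14 + 4 = 1457 B
Efficiency = app / frame = 1383 / 1457 = 0.949211 = 94.9211% -> 94.92% (2 dp)

1457, 94.92


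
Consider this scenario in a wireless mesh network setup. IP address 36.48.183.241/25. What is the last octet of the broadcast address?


Given: IP = 36.48.183.241, prefix = /25
Host bits = 32 - 25 = 7
Network last octet = 241 AND mask = 128
Host part size = 2^7 - 1 = 127
Broadcast last octet = 128 OR 127 = 255

255


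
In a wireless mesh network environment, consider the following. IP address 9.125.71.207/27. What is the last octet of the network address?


Given: IP = 9.125.71.207, prefix = /27
Subnet mask = 255.255.255.224
Last octet of IP: 207
Last octet of mask: 224
Network last octet = 207 AND 224 = 192

192


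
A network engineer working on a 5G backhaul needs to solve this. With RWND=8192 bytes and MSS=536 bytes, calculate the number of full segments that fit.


Given: RWND = 8192 bytes, MSS = 536 bytes
Full segments = floor(RWND / MSS)
Full segments = floor(8192 / 536)
Full segments = floor(15.2836) = 15

15


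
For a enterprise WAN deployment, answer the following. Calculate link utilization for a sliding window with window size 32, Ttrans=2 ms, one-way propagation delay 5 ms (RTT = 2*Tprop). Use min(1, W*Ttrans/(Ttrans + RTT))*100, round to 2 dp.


Given: W = 32, Ttrans = 2 ms, RTT = 10 ms (= 2 * Tprop, Tprop = 5 ms)
Cycle time = Ttrans + RTT = 2 + 10 = 12 ms (first packet sent until its ACK returns)
W * Ttrans = 32 * 2 = 64 ms of sending per cycle
W * Ttrans / (Ttrans + RTT) = 64 / 12 = 5.333333
U = min(1, 5.333333) = 1.000000
U% = 100.00%

100.00


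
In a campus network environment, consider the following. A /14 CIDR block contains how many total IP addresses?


Given: CIDR prefix /14
Host bits = 32 - 14 = 18
Total addresses = 2^18 = 262144

262144
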